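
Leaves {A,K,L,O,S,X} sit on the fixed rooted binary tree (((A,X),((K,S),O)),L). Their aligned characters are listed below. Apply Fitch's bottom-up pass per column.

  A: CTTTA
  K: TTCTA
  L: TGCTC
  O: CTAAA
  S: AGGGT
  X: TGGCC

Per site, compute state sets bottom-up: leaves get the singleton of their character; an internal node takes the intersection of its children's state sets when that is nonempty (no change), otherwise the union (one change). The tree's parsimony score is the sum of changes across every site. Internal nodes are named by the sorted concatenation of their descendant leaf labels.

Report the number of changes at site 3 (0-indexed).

3

site 0, node AX: A={C} ∪ X={T} → {C,T} (+1)
site 0, node KS: K={T} ∪ S={A} → {A,T} (+1)
site 0, node KOS: KS={A,T} ∪ O={C} → {A,C,T} (+1)
site 0, node AKOSX: AX={C,T} ∩ KOS={A,C,T} → {C,T} (+0)
site 0, node AKLOSX: AKOSX={C,T} ∩ L={T} → {T} (+0)
site 1, node AX: A={T} ∪ X={G} → {G,T} (+1)
site 1, node KS: K={T} ∪ S={G} → {G,T} (+1)
site 1, node KOS: KS={G,T} ∩ O={T} → {T} (+0)
site 1, node AKOSX: AX={G,T} ∩ KOS={T} → {T} (+0)
site 1, node AKLOSX: AKOSX={T} ∪ L={G} → {G,T} (+1)
site 2, node AX: A={T} ∪ X={G} → {G,T} (+1)
site 2, node KS: K={C} ∪ S={G} → {C,G} (+1)
site 2, node KOS: KS={C,G} ∪ O={A} → {A,C,G} (+1)
site 2, node AKOSX: AX={G,T} ∩ KOS={A,C,G} → {G} (+0)
site 2, node AKLOSX: AKOSX={G} ∪ L={C} → {C,G} (+1)
site 3, node AX: A={T} ∪ X={C} → {C,T} (+1)
site 3, node KS: K={T} ∪ S={G} → {G,T} (+1)
site 3, node KOS: KS={G,T} ∪ O={A} → {A,G,T} (+1)
site 3, node AKOSX: AX={C,T} ∩ KOS={A,G,T} → {T} (+0)
site 3, node AKLOSX: AKOSX={T} ∩ L={T} → {T} (+0)
site 4, node AX: A={A} ∪ X={C} → {A,C} (+1)
site 4, node KS: K={A} ∪ S={T} → {A,T} (+1)
site 4, node KOS: KS={A,T} ∩ O={A} → {A} (+0)
site 4, node AKOSX: AX={A,C} ∩ KOS={A} → {A} (+0)
site 4, node AKLOSX: AKOSX={A} ∪ L={C} → {A,C} (+1)
per-site changes: [3, 3, 4, 3, 3]; total = 16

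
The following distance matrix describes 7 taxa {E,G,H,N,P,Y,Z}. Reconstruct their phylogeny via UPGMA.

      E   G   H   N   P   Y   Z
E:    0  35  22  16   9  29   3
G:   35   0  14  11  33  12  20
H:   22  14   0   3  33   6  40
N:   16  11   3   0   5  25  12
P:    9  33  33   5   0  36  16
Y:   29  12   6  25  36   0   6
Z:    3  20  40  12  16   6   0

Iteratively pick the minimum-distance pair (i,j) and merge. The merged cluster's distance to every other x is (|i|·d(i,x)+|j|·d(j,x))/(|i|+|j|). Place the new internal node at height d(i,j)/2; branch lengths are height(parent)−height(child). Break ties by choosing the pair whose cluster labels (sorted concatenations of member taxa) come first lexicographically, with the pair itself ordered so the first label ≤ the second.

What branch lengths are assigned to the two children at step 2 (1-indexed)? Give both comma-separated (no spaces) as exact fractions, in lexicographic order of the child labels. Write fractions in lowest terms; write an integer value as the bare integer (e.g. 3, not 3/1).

3/2,3/2

step 1: merge (E,Z) at d=3; branch lengths E→3/2, Z→3/2; new cluster EZ
  updated: d(EZ,G)=55/2, d(EZ,H)=31, d(EZ,N)=14, d(EZ,P)=25/2, d(EZ,Y)=35/2
step 2: merge (H,N) at d=3; branch lengths H→3/2, N→3/2; new cluster HN
  updated: d(EZ,HN)=45/2, d(G,HN)=25/2, d(HN,P)=19, d(HN,Y)=31/2
step 3: merge (G,Y) at d=12; branch lengths G→6, Y→6; new cluster GY
  updated: d(EZ,GY)=45/2, d(GY,HN)=14, d(GY,P)=69/2
step 4: merge (EZ,P) at d=25/2; branch lengths EZ→19/4, P→25/4; new cluster EPZ
  updated: d(EPZ,GY)=53/2, d(EPZ,HN)=64/3
step 5: merge (GY,HN) at d=14; branch lengths GY→1, HN→11/2; new cluster GHNY
  updated: d(EPZ,GHNY)=287/12
step 6: merge (EPZ,GHNY) at d=287/12; branch lengths EPZ→137/24, GHNY→119/24; new cluster EGHNPYZ
final tree: (((E:3/2,Z:3/2):19/4,P:25/4):137/24,((G:6,Y:6):1,(H:3/2,N:3/2):11/2):119/24)
total length: 277/6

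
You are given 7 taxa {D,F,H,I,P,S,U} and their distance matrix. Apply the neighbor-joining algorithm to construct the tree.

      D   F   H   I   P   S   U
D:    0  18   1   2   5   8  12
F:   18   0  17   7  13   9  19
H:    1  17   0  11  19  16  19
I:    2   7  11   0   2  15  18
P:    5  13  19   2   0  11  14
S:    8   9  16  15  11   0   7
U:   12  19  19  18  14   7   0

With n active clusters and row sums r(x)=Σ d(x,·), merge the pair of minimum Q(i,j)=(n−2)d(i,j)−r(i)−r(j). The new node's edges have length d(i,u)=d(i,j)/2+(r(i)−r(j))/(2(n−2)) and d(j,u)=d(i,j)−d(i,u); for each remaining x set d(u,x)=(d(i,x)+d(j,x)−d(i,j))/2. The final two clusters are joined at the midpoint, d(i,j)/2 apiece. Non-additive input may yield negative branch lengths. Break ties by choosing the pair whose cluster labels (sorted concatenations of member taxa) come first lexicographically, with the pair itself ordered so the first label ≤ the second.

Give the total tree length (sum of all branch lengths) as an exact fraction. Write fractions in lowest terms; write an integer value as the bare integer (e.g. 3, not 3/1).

iteration 1: select D,H (d=1, Q=-124); attach at lengths (-16/5, 21/5); label the merged cluster DH
  updated: d(DH,F)=17, d(DH,I)=6, d(DH,P)=23/2, d(DH,S)=23/2, d(DH,U)=15
iteration 2: select S,U (d=7, Q=-197/2); attach at lengths (17/16, 95/16); label the merged cluster SU
  updated: d(DH,SU)=39/4, d(F,SU)=21/2, d(I,SU)=13, d(P,SU)=9
iteration 3: select F,SU (d=21/2, Q=-233/4); attach at lengths (49/8, 35/8); label the merged cluster FSU
  updated: d(DH,FSU)=65/8, d(FSU,I)=19/4, d(FSU,P)=23/4
iteration 4: select DH,FSU (d=65/8, Q=-28); attach at lengths (93/16, 37/16); label the merged cluster DFHSU
  updated: d(DFHSU,I)=21/16, d(DFHSU,P)=73/16
iteration 5: select DFHSU,I (d=21/16, Q=-63/8); attach at lengths (31/16, -5/8); label the merged cluster DFHISU
  updated: d(DFHISU,P)=21/8
iteration 6: select DFHISU,P (d=21/8); attach at lengths (21/16, 21/16); label the merged cluster DFHIPSU
final tree: ((((D:-16/5,H:21/5):93/16,(F:49/8,(S:17/16,U:95/16):35/8):37/16):31/16,I:-5/8):21/16,P:21/16)
total length: 489/16

489/16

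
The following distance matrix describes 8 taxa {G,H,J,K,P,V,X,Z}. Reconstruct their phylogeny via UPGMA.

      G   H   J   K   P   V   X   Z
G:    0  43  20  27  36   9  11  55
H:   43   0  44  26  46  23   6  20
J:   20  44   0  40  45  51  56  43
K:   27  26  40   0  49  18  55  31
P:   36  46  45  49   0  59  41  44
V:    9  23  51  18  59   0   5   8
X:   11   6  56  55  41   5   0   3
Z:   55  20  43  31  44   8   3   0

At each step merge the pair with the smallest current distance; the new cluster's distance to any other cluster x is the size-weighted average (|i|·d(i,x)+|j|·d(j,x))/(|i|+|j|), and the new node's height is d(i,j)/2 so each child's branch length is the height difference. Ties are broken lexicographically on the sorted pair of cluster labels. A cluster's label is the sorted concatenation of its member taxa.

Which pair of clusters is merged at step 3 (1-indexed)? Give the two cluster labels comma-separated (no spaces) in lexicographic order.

step 1: merge (X,Z) at d=3; branch lengths X→3/2, Z→3/2; new cluster XZ
  updated: d(G,XZ)=33, d(H,XZ)=13, d(J,XZ)=99/2, d(K,XZ)=43, d(P,XZ)=85/2, d(V,XZ)=13/2
step 2: merge (V,XZ) at d=13/2; branch lengths V→13/4, XZ→7/4; new cluster VXZ
  updated: d(G,VXZ)=25, d(H,VXZ)=49/3, d(J,VXZ)=50, d(K,VXZ)=104/3, d(P,VXZ)=48
step 3: merge (H,VXZ) at d=49/3; branch lengths H→49/6, VXZ→59/12; new cluster HVXZ
  updated: d(G,HVXZ)=59/2, d(HVXZ,J)=97/2, d(HVXZ,K)=65/2, d(HVXZ,P)=95/2
step 4: merge (G,J) at d=20; branch lengths G→10, J→10; new cluster GJ
  updated: d(GJ,HVXZ)=39, d(GJ,K)=67/2, d(GJ,P)=81/2
step 5: merge (HVXZ,K) at d=65/2; branch lengths HVXZ→97/12, K→65/4; new cluster HKVXZ
  updated: d(GJ,HKVXZ)=379/10, d(HKVXZ,P)=239/5
step 6: merge (GJ,HKVXZ) at d=379/10; branch lengths GJ→179/20, HKVXZ→27/10; new cluster GHJKVXZ
  updated: d(GHJKVXZ,P)=320/7
step 7: merge (GHJKVXZ,P) at d=320/7; branch lengths GHJKVXZ→547/140, P→160/7; new cluster GHJKPVXZ
final tree: (((G:10,J:10):179/20,((H:49/6,(V:13/4,(X:3/2,Z:3/2):7/4):59/12):97/12,K:65/4):27/10):547/140,P:160/7)
total length: 43609/420

H,VXZ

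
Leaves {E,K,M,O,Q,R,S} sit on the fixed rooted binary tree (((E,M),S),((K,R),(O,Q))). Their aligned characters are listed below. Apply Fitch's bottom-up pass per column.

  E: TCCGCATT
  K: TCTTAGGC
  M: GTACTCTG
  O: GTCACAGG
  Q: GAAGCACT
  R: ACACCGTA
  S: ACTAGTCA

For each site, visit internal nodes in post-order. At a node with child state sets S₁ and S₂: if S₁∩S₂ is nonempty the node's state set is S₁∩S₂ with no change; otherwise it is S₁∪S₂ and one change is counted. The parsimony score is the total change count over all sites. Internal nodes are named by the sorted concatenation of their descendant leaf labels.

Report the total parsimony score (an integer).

[col 0] EM: children E:{T}, M:{G} ∪→ {G,T}; cost 1
[col 0] EMS: children EM:{G,T}, S:{A} ∪→ {A,G,T}; cost 1
[col 0] KR: children K:{T}, R:{A} ∪→ {A,T}; cost 1
[col 0] OQ: children O:{G}, Q:{G} ∩→ {G}; cost 0
[col 0] KOQR: children KR:{A,T}, OQ:{G} ∪→ {A,G,T}; cost 1
[col 0] EKMOQRS: children EMS:{A,G,T}, KOQR:{A,G,T} ∩→ {A,G,T}; cost 0
[col 1] EM: children E:{C}, M:{T} ∪→ {C,T}; cost 1
[col 1] EMS: children EM:{C,T}, S:{C} ∩→ {C}; cost 0
[col 1] KR: children K:{C}, R:{C} ∩→ {C}; cost 0
[col 1] OQ: children O:{T}, Q:{A} ∪→ {A,T}; cost 1
[col 1] KOQR: children KR:{C}, OQ:{A,T} ∪→ {A,C,T}; cost 1
[col 1] EKMOQRS: children EMS:{C}, KOQR:{A,C,T} ∩→ {C}; cost 0
[col 2] EM: children E:{C}, M:{A} ∪→ {A,C}; cost 1
[col 2] EMS: children EM:{A,C}, S:{T} ∪→ {A,C,T}; cost 1
[col 2] KR: children K:{T}, R:{A} ∪→ {A,T}; cost 1
[col 2] OQ: children O:{C}, Q:{A} ∪→ {A,C}; cost 1
[col 2] KOQR: children KR:{A,T}, OQ:{A,C} ∩→ {A}; cost 0
[col 2] EKMOQRS: children EMS:{A,C,T}, KOQR:{A} ∩→ {A}; cost 0
[col 3] EM: children E:{G}, M:{C} ∪→ {C,G}; cost 1
[col 3] EMS: children EM:{C,G}, S:{A} ∪→ {A,C,G}; cost 1
[col 3] KR: children K:{T}, R:{C} ∪→ {C,T}; cost 1
[col 3] OQ: children O:{A}, Q:{G} ∪→ {A,G}; cost 1
[col 3] KOQR: children KR:{C,T}, OQ:{A,G} ∪→ {A,C,G,T}; cost 1
[col 3] EKMOQRS: children EMS:{A,C,G}, KOQR:{A,C,G,T} ∩→ {A,C,G}; cost 0
[col 4] EM: children E:{C}, M:{T} ∪→ {C,T}; cost 1
[col 4] EMS: children EM:{C,T}, S:{G} ∪→ {C,G,T}; cost 1
[col 4] KR: children K:{A}, R:{C} ∪→ {A,C}; cost 1
[col 4] OQ: children O:{C}, Q:{C} ∩→ {C}; cost 0
[col 4] KOQR: children KR:{A,C}, OQ:{C} ∩→ {C}; cost 0
[col 4] EKMOQRS: children EMS:{C,G,T}, KOQR:{C} ∩→ {C}; cost 0
[col 5] EM: children E:{A}, M:{C} ∪→ {A,C}; cost 1
[col 5] EMS: children EM:{A,C}, S:{T} ∪→ {A,C,T}; cost 1
[col 5] KR: children K:{G}, R:{G} ∩→ {G}; cost 0
[col 5] OQ: children O:{A}, Q:{A} ∩→ {A}; cost 0
[col 5] KOQR: children KR:{G}, OQ:{A} ∪→ {A,G}; cost 1
[col 5] EKMOQRS: children EMS:{A,C,T}, KOQR:{A,G} ∩→ {A}; cost 0
[col 6] EM: children E:{T}, M:{T} ∩→ {T}; cost 0
[col 6] EMS: children EM:{T}, S:{C} ∪→ {C,T}; cost 1
[col 6] KR: children K:{G}, R:{T} ∪→ {G,T}; cost 1
[col 6] OQ: children O:{G}, Q:{C} ∪→ {C,G}; cost 1
[col 6] KOQR: children KR:{G,T}, OQ:{C,G} ∩→ {G}; cost 0
[col 6] EKMOQRS: children EMS:{C,T}, KOQR:{G} ∪→ {C,G,T}; cost 1
[col 7] EM: children E:{T}, M:{G} ∪→ {G,T}; cost 1
[col 7] EMS: children EM:{G,T}, S:{A} ∪→ {A,G,T}; cost 1
[col 7] KR: children K:{C}, R:{A} ∪→ {A,C}; cost 1
[col 7] OQ: children O:{G}, Q:{T} ∪→ {G,T}; cost 1
[col 7] KOQR: children KR:{A,C}, OQ:{G,T} ∪→ {A,C,G,T}; cost 1
[col 7] EKMOQRS: children EMS:{A,G,T}, KOQR:{A,C,G,T} ∩→ {A,G,T}; cost 0
per-site changes: [4, 3, 4, 5, 3, 3, 4, 5]; total = 31

31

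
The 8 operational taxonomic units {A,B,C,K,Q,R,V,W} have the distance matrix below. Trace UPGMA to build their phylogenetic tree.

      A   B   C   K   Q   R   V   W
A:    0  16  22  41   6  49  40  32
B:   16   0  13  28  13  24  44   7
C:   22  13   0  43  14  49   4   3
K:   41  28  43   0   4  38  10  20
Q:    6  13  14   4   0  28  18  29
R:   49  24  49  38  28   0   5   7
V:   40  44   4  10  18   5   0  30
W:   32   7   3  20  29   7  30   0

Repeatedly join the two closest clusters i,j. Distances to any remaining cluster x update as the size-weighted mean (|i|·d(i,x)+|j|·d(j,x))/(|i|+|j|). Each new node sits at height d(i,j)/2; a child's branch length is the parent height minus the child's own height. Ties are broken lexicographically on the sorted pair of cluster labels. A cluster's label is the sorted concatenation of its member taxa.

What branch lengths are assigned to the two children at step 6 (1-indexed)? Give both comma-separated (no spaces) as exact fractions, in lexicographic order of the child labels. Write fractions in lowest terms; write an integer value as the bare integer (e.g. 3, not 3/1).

iteration 1: select C,W (d=3); attach at lengths (3/2, 3/2); label the merged cluster CW
  updated: d(A,CW)=27, d(B,CW)=10, d(CW,K)=63/2, d(CW,Q)=43/2, d(CW,R)=28, d(CW,V)=17
iteration 2: select K,Q (d=4); attach at lengths (2, 2); label the merged cluster KQ
  updated: d(A,KQ)=47/2, d(B,KQ)=41/2, d(CW,KQ)=53/2, d(KQ,R)=33, d(KQ,V)=14
iteration 3: select R,V (d=5); attach at lengths (5/2, 5/2); label the merged cluster RV
  updated: d(A,RV)=89/2, d(B,RV)=34, d(CW,RV)=45/2, d(KQ,RV)=47/2
iteration 4: select B,CW (d=10); attach at lengths (5, 7/2); label the merged cluster BCW
  updated: d(A,BCW)=70/3, d(BCW,KQ)=49/2, d(BCW,RV)=79/3
iteration 5: select A,BCW (d=70/3); attach at lengths (35/3, 20/3); label the merged cluster ABCW
  updated: d(ABCW,KQ)=97/4, d(ABCW,RV)=247/8
iteration 6: select KQ,RV (d=47/2); attach at lengths (39/4, 37/4); label the merged cluster KQRV
  updated: d(ABCW,KQRV)=441/16
iteration 7: select ABCW,KQRV (d=441/16); attach at lengths (203/96, 65/32); label the merged cluster ABCKQRVW
final tree: ((A:35/3,(B:5,(C:3/2,W:3/2):7/2):20/3):203/96,((K:2,Q:2):39/4,(R:5/2,V:5/2):37/4):65/32)
total length: 2975/48

39/4,37/4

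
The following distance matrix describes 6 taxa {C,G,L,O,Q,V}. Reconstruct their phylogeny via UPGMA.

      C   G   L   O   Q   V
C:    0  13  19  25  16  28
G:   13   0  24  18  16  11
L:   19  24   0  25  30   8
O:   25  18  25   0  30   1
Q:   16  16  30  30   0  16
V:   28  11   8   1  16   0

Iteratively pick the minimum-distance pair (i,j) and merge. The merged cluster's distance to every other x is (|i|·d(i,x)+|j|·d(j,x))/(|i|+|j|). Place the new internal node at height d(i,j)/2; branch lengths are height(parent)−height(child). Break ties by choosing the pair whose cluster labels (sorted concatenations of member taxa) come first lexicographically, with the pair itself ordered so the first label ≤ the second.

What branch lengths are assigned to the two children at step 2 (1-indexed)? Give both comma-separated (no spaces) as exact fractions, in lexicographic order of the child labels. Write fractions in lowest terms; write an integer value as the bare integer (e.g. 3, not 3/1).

13/2,13/2

iteration 1: select O,V (d=1); attach at lengths (1/2, 1/2); label the merged cluster OV
  updated: d(C,OV)=53/2, d(G,OV)=29/2, d(L,OV)=33/2, d(OV,Q)=23
iteration 2: select C,G (d=13); attach at lengths (13/2, 13/2); label the merged cluster CG
  updated: d(CG,L)=43/2, d(CG,OV)=41/2, d(CG,Q)=16
iteration 3: select CG,Q (d=16); attach at lengths (3/2, 8); label the merged cluster CGQ
  updated: d(CGQ,L)=73/3, d(CGQ,OV)=64/3
iteration 4: select L,OV (d=33/2); attach at lengths (33/4, 31/4); label the merged cluster LOV
  updated: d(CGQ,LOV)=67/3
iteration 5: select CGQ,LOV (d=67/3); attach at lengths (19/6, 35/12); label the merged cluster CGLOQV
final tree: (((C:13/2,G:13/2):3/2,Q:8):19/6,(L:33/4,(O:1/2,V:1/2):31/4):35/12)
total length: 547/12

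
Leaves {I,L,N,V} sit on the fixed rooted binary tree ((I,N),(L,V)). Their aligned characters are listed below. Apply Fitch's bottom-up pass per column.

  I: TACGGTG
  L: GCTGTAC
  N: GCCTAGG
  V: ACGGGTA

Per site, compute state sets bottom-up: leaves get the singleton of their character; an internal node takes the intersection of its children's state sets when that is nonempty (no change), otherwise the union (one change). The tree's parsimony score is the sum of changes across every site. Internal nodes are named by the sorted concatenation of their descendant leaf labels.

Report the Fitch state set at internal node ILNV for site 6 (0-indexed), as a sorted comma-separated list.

IN@0: {T} ∪ {G} = {G,T} (union, +1)
LV@0: {G} ∪ {A} = {A,G} (union, +1)
ILNV@0: {G,T} ∩ {A,G} = {G} (intersection, +0)
IN@1: {A} ∪ {C} = {A,C} (union, +1)
LV@1: {C} ∩ {C} = {C} (intersection, +0)
ILNV@1: {A,C} ∩ {C} = {C} (intersection, +0)
IN@2: {C} ∩ {C} = {C} (intersection, +0)
LV@2: {T} ∪ {G} = {G,T} (union, +1)
ILNV@2: {C} ∪ {G,T} = {C,G,T} (union, +1)
IN@3: {G} ∪ {T} = {G,T} (union, +1)
LV@3: {G} ∩ {G} = {G} (intersection, +0)
ILNV@3: {G,T} ∩ {G} = {G} (intersection, +0)
IN@4: {G} ∪ {A} = {A,G} (union, +1)
LV@4: {T} ∪ {G} = {G,T} (union, +1)
ILNV@4: {A,G} ∩ {G,T} = {G} (intersection, +0)
IN@5: {T} ∪ {G} = {G,T} (union, +1)
LV@5: {A} ∪ {T} = {A,T} (union, +1)
ILNV@5: {G,T} ∩ {A,T} = {T} (intersection, +0)
IN@6: {G} ∩ {G} = {G} (intersection, +0)
LV@6: {C} ∪ {A} = {A,C} (union, +1)
ILNV@6: {G} ∪ {A,C} = {A,C,G} (union, +1)
per-site changes: [2, 1, 2, 1, 2, 2, 2]; total = 12

A,C,G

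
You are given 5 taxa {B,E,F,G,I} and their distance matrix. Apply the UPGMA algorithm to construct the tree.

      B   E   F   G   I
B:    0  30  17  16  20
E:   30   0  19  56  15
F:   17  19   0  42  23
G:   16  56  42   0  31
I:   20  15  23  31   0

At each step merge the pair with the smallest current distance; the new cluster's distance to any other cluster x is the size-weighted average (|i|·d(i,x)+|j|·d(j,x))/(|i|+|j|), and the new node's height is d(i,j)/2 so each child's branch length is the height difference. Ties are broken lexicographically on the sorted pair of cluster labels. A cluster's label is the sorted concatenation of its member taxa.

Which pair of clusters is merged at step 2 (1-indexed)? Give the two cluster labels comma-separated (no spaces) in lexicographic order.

step 1: merge (E,I) at d=15; branch lengths E→15/2, I→15/2; new cluster EI
  updated: d(B,EI)=25, d(EI,F)=21, d(EI,G)=87/2
step 2: merge (B,G) at d=16; branch lengths B→8, G→8; new cluster BG
  updated: d(BG,EI)=137/4, d(BG,F)=59/2
step 3: merge (EI,F) at d=21; branch lengths EI→3, F→21/2; new cluster EFI
  updated: d(BG,EFI)=98/3
step 4: merge (BG,EFI) at d=98/3; branch lengths BG→25/3, EFI→35/6; new cluster BEFGI
final tree: ((B:8,G:8):25/3,((E:15/2,I:15/2):3,F:21/2):35/6)
total length: 176/3

B,G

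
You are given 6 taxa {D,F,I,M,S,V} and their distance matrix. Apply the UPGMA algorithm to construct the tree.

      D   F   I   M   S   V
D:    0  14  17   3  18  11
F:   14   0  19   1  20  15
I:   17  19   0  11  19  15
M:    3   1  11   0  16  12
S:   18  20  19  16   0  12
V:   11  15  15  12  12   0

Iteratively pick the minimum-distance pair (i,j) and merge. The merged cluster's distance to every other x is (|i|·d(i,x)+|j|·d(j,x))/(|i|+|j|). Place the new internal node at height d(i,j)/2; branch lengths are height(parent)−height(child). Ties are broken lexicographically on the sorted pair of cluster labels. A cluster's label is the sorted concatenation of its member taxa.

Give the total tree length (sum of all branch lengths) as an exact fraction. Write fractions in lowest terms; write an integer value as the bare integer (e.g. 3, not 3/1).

2077/60

1. join F+M (d=1) ⇒ FM; edges |F|=1/2, |M|=1/2
  updated: d(D,FM)=17/2, d(FM,I)=15, d(FM,S)=18, d(FM,V)=27/2
2. join D+FM (d=17/2) ⇒ DFM; edges |D|=17/4, |FM|=15/4
  updated: d(DFM,I)=47/3, d(DFM,S)=18, d(DFM,V)=38/3
3. join S+V (d=12) ⇒ SV; edges |S|=6, |V|=6
  updated: d(DFM,SV)=46/3, d(I,SV)=17
4. join DFM+SV (d=46/3) ⇒ DFMSV; edges |DFM|=41/12, |SV|=5/3
  updated: d(DFMSV,I)=81/5
5. join DFMSV+I (d=81/5) ⇒ DFIMSV; edges |DFMSV|=13/30, |I|=81/10
final tree: (((D:17/4,(F:1/2,M:1/2):15/4):41/12,(S:6,V:6):5/3):13/30,I:81/10)
total length: 2077/60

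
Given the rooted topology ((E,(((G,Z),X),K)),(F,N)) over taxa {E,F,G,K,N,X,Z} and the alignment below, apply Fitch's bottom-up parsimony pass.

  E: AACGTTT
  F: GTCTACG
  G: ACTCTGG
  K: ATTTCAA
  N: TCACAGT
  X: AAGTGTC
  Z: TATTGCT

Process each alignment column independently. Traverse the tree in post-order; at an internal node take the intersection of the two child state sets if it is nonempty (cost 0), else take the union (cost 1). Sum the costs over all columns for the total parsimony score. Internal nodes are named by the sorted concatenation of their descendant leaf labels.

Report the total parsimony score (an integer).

site 0, node GZ: G={A} ∪ Z={T} → {A,T} (+1)
site 0, node GXZ: GZ={A,T} ∩ X={A} → {A} (+0)
site 0, node GKXZ: GXZ={A} ∩ K={A} → {A} (+0)
site 0, node EGKXZ: E={A} ∩ GKXZ={A} → {A} (+0)
site 0, node FN: F={G} ∪ N={T} → {G,T} (+1)
site 0, node EFGKNXZ: EGKXZ={A} ∪ FN={G,T} → {A,G,T} (+1)
site 1, node GZ: G={C} ∪ Z={A} → {A,C} (+1)
site 1, node GXZ: GZ={A,C} ∩ X={A} → {A} (+0)
site 1, node GKXZ: GXZ={A} ∪ K={T} → {A,T} (+1)
site 1, node EGKXZ: E={A} ∩ GKXZ={A,T} → {A} (+0)
site 1, node FN: F={T} ∪ N={C} → {C,T} (+1)
site 1, node EFGKNXZ: EGKXZ={A} ∪ FN={C,T} → {A,C,T} (+1)
site 2, node GZ: G={T} ∩ Z={T} → {T} (+0)
site 2, node GXZ: GZ={T} ∪ X={G} → {G,T} (+1)
site 2, node GKXZ: GXZ={G,T} ∩ K={T} → {T} (+0)
site 2, node EGKXZ: E={C} ∪ GKXZ={T} → {C,T} (+1)
site 2, node FN: F={C} ∪ N={A} → {A,C} (+1)
site 2, node EFGKNXZ: EGKXZ={C,T} ∩ FN={A,C} → {C} (+0)
site 3, node GZ: G={C} ∪ Z={T} → {C,T} (+1)
site 3, node GXZ: GZ={C,T} ∩ X={T} → {T} (+0)
site 3, node GKXZ: GXZ={T} ∩ K={T} → {T} (+0)
site 3, node EGKXZ: E={G} ∪ GKXZ={T} → {G,T} (+1)
site 3, node FN: F={T} ∪ N={C} → {C,T} (+1)
site 3, node EFGKNXZ: EGKXZ={G,T} ∩ FN={C,T} → {T} (+0)
site 4, node GZ: G={T} ∪ Z={G} → {G,T} (+1)
site 4, node GXZ: GZ={G,T} ∩ X={G} → {G} (+0)
site 4, node GKXZ: GXZ={G} ∪ K={C} → {C,G} (+1)
site 4, node EGKXZ: E={T} ∪ GKXZ={C,G} → {C,G,T} (+1)
site 4, node FN: F={A} ∩ N={A} → {A} (+0)
site 4, node EFGKNXZ: EGKXZ={C,G,T} ∪ FN={A} → {A,C,G,T} (+1)
site 5, node GZ: G={G} ∪ Z={C} → {C,G} (+1)
site 5, node GXZ: GZ={C,G} ∪ X={T} → {C,G,T} (+1)
site 5, node GKXZ: GXZ={C,G,T} ∪ K={A} → {A,C,G,T} (+1)
site 5, node EGKXZ: E={T} ∩ GKXZ={A,C,G,T} → {T} (+0)
site 5, node FN: F={C} ∪ N={G} → {C,G} (+1)
site 5, node EFGKNXZ: EGKXZ={T} ∪ FN={C,G} → {C,G,T} (+1)
site 6, node GZ: G={G} ∪ Z={T} → {G,T} (+1)
site 6, node GXZ: GZ={G,T} ∪ X={C} → {C,G,T} (+1)
site 6, node GKXZ: GXZ={C,G,T} ∪ K={A} → {A,C,G,T} (+1)
site 6, node EGKXZ: E={T} ∩ GKXZ={A,C,G,T} → {T} (+0)
site 6, node FN: F={G} ∪ N={T} → {G,T} (+1)
site 6, node EFGKNXZ: EGKXZ={T} ∩ FN={G,T} → {T} (+0)
per-site changes: [3, 4, 3, 3, 4, 5, 4]; total = 26

26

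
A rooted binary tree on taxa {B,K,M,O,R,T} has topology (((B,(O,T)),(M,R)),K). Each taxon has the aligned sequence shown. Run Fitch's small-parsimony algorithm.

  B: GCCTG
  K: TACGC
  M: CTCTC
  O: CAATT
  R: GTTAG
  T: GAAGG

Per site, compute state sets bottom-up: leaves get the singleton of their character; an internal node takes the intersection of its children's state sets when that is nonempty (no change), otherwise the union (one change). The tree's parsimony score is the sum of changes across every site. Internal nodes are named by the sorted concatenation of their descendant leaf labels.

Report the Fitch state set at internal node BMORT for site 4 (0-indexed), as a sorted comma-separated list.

G

site 0, node OT: O={C} ∪ T={G} → {C,G} (+1)
site 0, node BOT: B={G} ∩ OT={C,G} → {G} (+0)
site 0, node MR: M={C} ∪ R={G} → {C,G} (+1)
site 0, node BMORT: BOT={G} ∩ MR={C,G} → {G} (+0)
site 0, node BKMORT: BMORT={G} ∪ K={T} → {G,T} (+1)
site 1, node OT: O={A} ∩ T={A} → {A} (+0)
site 1, node BOT: B={C} ∪ OT={A} → {A,C} (+1)
site 1, node MR: M={T} ∩ R={T} → {T} (+0)
site 1, node BMORT: BOT={A,C} ∪ MR={T} → {A,C,T} (+1)
site 1, node BKMORT: BMORT={A,C,T} ∩ K={A} → {A} (+0)
site 2, node OT: O={A} ∩ T={A} → {A} (+0)
site 2, node BOT: B={C} ∪ OT={A} → {A,C} (+1)
site 2, node MR: M={C} ∪ R={T} → {C,T} (+1)
site 2, node BMORT: BOT={A,C} ∩ MR={C,T} → {C} (+0)
site 2, node BKMORT: BMORT={C} ∩ K={C} → {C} (+0)
site 3, node OT: O={T} ∪ T={G} → {G,T} (+1)
site 3, node BOT: B={T} ∩ OT={G,T} → {T} (+0)
site 3, node MR: M={T} ∪ R={A} → {A,T} (+1)
site 3, node BMORT: BOT={T} ∩ MR={A,T} → {T} (+0)
site 3, node BKMORT: BMORT={T} ∪ K={G} → {G,T} (+1)
site 4, node OT: O={T} ∪ T={G} → {G,T} (+1)
site 4, node BOT: B={G} ∩ OT={G,T} → {G} (+0)
site 4, node MR: M={C} ∪ R={G} → {C,G} (+1)
site 4, node BMORT: BOT={G} ∩ MR={C,G} → {G} (+0)
site 4, node BKMORT: BMORT={G} ∪ K={C} → {C,G} (+1)
per-site changes: [3, 2, 2, 3, 3]; total = 13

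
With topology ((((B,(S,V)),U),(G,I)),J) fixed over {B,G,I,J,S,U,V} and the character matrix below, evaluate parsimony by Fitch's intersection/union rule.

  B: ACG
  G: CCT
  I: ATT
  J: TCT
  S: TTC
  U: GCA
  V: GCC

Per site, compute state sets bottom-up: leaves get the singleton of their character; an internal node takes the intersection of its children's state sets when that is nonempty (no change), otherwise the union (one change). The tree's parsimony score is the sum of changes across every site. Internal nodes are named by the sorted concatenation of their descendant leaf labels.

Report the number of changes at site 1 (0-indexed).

SV@0: {T} ∪ {G} = {G,T} (union, +1)
BSV@0: {A} ∪ {G,T} = {A,G,T} (union, +1)
BSUV@0: {A,G,T} ∩ {G} = {G} (intersection, +0)
GI@0: {C} ∪ {A} = {A,C} (union, +1)
BGISUV@0: {G} ∪ {A,C} = {A,C,G} (union, +1)
BGIJSUV@0: {A,C,G} ∪ {T} = {A,C,G,T} (union, +1)
SV@1: {T} ∪ {C} = {C,T} (union, +1)
BSV@1: {C} ∩ {C,T} = {C} (intersection, +0)
BSUV@1: {C} ∩ {C} = {C} (intersection, +0)
GI@1: {C} ∪ {T} = {C,T} (union, +1)
BGISUV@1: {C} ∩ {C,T} = {C} (intersection, +0)
BGIJSUV@1: {C} ∩ {C} = {C} (intersection, +0)
SV@2: {C} ∩ {C} = {C} (intersection, +0)
BSV@2: {G} ∪ {C} = {C,G} (union, +1)
BSUV@2: {C,G} ∪ {A} = {A,C,G} (union, +1)
GI@2: {T} ∩ {T} = {T} (intersection, +0)
BGISUV@2: {A,C,G} ∪ {T} = {A,C,G,T} (union, +1)
BGIJSUV@2: {A,C,G,T} ∩ {T} = {T} (intersection, +0)
per-site changes: [5, 2, 3]; total = 10

2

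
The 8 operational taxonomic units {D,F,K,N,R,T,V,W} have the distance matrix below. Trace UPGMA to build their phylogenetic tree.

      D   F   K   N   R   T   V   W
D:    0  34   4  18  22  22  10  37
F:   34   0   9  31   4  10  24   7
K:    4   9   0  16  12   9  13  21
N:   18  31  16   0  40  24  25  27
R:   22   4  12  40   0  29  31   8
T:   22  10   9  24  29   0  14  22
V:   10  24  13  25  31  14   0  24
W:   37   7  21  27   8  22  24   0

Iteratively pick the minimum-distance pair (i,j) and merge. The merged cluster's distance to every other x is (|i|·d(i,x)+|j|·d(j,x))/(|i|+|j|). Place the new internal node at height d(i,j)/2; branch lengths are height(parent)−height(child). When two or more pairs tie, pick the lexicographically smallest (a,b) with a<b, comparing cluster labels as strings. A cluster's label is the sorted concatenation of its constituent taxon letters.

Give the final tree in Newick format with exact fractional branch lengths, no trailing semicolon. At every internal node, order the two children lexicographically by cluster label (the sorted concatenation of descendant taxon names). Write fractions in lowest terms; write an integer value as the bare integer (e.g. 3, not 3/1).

step 1: merge (D,K) at d=4; branch lengths D→2, K→2; new cluster DK
  updated: d(DK,F)=43/2, d(DK,N)=17, d(DK,R)=17, d(DK,T)=31/2, d(DK,V)=23/2, d(DK,W)=29
step 2: merge (F,R) at d=4; branch lengths F→2, R→2; new cluster FR
  updated: d(DK,FR)=77/4, d(FR,N)=71/2, d(FR,T)=39/2, d(FR,V)=55/2, d(FR,W)=15/2
step 3: merge (FR,W) at d=15/2; branch lengths FR→7/4, W→15/4; new cluster FRW
  updated: d(DK,FRW)=45/2, d(FRW,N)=98/3, d(FRW,T)=61/3, d(FRW,V)=79/3
step 4: merge (DK,V) at d=23/2; branch lengths DK→15/4, V→23/4; new cluster DKV
  updated: d(DKV,FRW)=214/9, d(DKV,N)=59/3, d(DKV,T)=15
step 5: merge (DKV,T) at d=15; branch lengths DKV→7/4, T→15/2; new cluster DKTV
  updated: d(DKTV,FRW)=275/12, d(DKTV,N)=83/4
step 6: merge (DKTV,N) at d=83/4; branch lengths DKTV→23/8, N→83/8; new cluster DKNTV
  updated: d(DKNTV,FRW)=373/15
step 7: merge (DKNTV,FRW) at d=373/15; branch lengths DKNTV→247/120, FRW→521/60; new cluster DFKNRTVW
final tree: (((((D:2,K:2):15/4,V:23/4):7/4,T:15/2):23/8,N:83/8):247/120,((F:2,R:2):7/4,W:15/4):521/60)
total length: 6749/120

(((((D:2,K:2):15/4,V:23/4):7/4,T:15/2):23/8,N:83/8):247/120,((F:2,R:2):7/4,W:15/4):521/60)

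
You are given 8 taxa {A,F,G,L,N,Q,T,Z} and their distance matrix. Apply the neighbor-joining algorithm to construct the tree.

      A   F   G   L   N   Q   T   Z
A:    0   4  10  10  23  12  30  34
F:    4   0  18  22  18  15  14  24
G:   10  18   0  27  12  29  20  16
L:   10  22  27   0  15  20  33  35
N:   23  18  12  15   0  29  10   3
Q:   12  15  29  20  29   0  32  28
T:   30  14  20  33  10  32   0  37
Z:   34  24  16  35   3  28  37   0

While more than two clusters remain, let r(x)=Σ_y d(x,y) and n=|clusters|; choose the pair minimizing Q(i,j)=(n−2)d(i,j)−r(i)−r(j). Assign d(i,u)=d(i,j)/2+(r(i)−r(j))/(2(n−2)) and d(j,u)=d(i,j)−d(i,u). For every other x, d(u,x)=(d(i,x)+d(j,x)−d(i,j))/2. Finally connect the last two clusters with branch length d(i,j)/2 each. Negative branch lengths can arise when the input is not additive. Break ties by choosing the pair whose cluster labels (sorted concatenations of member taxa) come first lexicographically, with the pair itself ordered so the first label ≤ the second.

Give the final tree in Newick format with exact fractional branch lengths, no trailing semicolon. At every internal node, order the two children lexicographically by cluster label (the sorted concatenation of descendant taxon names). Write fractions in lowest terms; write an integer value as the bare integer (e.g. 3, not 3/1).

(((A:9/64,L:631/64):107/64,(F:9/8,((G:19/4,(N:-49/12,Z:85/12):31/4):31/16,T:205/16):19/4):319/64):597/128,Q:597/128)

step 1: merge (N,Z) at d=3, Q=-269; branch lengths N→-49/12, Z→85/12; new cluster NZ
  updated: d(A,NZ)=27, d(F,NZ)=39/2, d(G,NZ)=25/2, d(L,NZ)=47/2, d(NZ,Q)=27, d(NZ,T)=22
step 2: merge (G,NZ) at d=25/2, Q=-371/2; branch lengths G→19/4, NZ→31/4; new cluster GNZ
  updated: d(A,GNZ)=49/4, d(F,GNZ)=25/2, d(GNZ,L)=19, d(GNZ,Q)=87/4, d(GNZ,T)=59/4
step 3: merge (GNZ,T) at d=59/4, Q=-145; branch lengths GNZ→31/16, T→205/16; new cluster GNTZ
  updated: d(A,GNTZ)=55/4, d(F,GNTZ)=47/8, d(GNTZ,L)=149/8, d(GNTZ,Q)=39/2
step 4: merge (F,GNTZ) at d=47/8, Q=-87; branch lengths F→9/8, GNTZ→19/4; new cluster FGNTZ
  updated: d(A,FGNTZ)=95/16, d(FGNTZ,L)=139/8, d(FGNTZ,Q)=229/16
step 5: merge (A,L) at d=10, Q=-885/16; branch lengths A→9/64, L→631/64; new cluster AL
  updated: d(AL,FGNTZ)=213/32, d(AL,Q)=11
step 6: merge (AL,FGNTZ) at d=213/32, Q=-1023/32; branch lengths AL→107/64, FGNTZ→319/64; new cluster AFGLNTZ
  updated: d(AFGLNTZ,Q)=597/64
step 7: merge (AFGLNTZ,Q) at d=597/64; branch lengths AFGLNTZ→597/128, Q→597/128; new cluster AFGLNQTZ
final tree: (((A:9/64,L:631/64):107/64,(F:9/8,((G:19/4,(N:-49/12,Z:85/12):31/4):31/16,T:205/16):19/4):319/64):597/128,Q:597/128)
total length: 3975/64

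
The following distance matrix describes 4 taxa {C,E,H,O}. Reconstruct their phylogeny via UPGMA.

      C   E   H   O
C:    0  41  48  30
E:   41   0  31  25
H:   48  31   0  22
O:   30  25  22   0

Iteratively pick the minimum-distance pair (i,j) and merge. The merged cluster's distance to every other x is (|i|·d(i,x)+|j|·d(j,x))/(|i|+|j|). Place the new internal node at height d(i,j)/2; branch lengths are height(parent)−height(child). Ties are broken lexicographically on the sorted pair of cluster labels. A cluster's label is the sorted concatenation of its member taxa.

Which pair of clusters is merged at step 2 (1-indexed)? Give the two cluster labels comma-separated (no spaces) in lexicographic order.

E,HO

1. join H+O (d=22) ⇒ HO; edges |H|=11, |O|=11
  updated: d(C,HO)=39, d(E,HO)=28
2. join E+HO (d=28) ⇒ EHO; edges |E|=14, |HO|=3
  updated: d(C,EHO)=119/3
3. join C+EHO (d=119/3) ⇒ CEHO; edges |C|=119/6, |EHO|=35/6
final tree: (C:119/6,(E:14,(H:11,O:11):3):35/6)
total length: 194/3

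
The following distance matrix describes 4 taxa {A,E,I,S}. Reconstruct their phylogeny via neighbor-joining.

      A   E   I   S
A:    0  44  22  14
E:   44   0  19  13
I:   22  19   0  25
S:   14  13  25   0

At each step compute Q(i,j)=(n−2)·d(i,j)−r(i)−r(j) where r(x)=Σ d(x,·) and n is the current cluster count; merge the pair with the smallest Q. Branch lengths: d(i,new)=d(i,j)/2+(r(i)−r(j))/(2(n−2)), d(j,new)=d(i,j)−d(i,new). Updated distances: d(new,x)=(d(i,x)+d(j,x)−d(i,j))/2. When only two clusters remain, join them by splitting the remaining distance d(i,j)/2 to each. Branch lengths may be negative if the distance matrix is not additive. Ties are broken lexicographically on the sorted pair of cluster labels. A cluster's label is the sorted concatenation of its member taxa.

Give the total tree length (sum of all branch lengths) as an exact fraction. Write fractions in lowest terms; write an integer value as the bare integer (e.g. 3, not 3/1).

85/2

iteration 1: select A,S (d=14, Q=-104); attach at lengths (14, 0); label the merged cluster AS
  updated: d(AS,E)=43/2, d(AS,I)=33/2
iteration 2: select AS,E (d=43/2, Q=-57); attach at lengths (19/2, 12); label the merged cluster AES
  updated: d(AES,I)=7
iteration 3: select AES,I (d=7); attach at lengths (7/2, 7/2); label the merged cluster AEIS
final tree: (((A:14,S:0):19/2,E:12):7/2,I:7/2)
total length: 85/2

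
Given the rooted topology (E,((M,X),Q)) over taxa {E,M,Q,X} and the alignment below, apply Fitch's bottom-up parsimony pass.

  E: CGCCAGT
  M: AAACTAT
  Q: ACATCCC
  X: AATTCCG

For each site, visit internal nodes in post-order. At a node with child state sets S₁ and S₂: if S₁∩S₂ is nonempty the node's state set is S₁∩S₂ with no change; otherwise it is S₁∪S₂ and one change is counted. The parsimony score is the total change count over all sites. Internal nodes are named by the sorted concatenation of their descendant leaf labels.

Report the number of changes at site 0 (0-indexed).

[col 0] MX: children M:{A}, X:{A} ∩→ {A}; cost 0
[col 0] MQX: children MX:{A}, Q:{A} ∩→ {A}; cost 0
[col 0] EMQX: children E:{C}, MQX:{A} ∪→ {A,C}; cost 1
[col 1] MX: children M:{A}, X:{A} ∩→ {A}; cost 0
[col 1] MQX: children MX:{A}, Q:{C} ∪→ {A,C}; cost 1
[col 1] EMQX: children E:{G}, MQX:{A,C} ∪→ {A,C,G}; cost 1
[col 2] MX: children M:{A}, X:{T} ∪→ {A,T}; cost 1
[col 2] MQX: children MX:{A,T}, Q:{A} ∩→ {A}; cost 0
[col 2] EMQX: children E:{C}, MQX:{A} ∪→ {A,C}; cost 1
[col 3] MX: children M:{C}, X:{T} ∪→ {C,T}; cost 1
[col 3] MQX: children MX:{C,T}, Q:{T} ∩→ {T}; cost 0
[col 3] EMQX: children E:{C}, MQX:{T} ∪→ {C,T}; cost 1
[col 4] MX: children M:{T}, X:{C} ∪→ {C,T}; cost 1
[col 4] MQX: children MX:{C,T}, Q:{C} ∩→ {C}; cost 0
[col 4] EMQX: children E:{A}, MQX:{C} ∪→ {A,C}; cost 1
[col 5] MX: children M:{A}, X:{C} ∪→ {A,C}; cost 1
[col 5] MQX: children MX:{A,C}, Q:{C} ∩→ {C}; cost 0
[col 5] EMQX: children E:{G}, MQX:{C} ∪→ {C,G}; cost 1
[col 6] MX: children M:{T}, X:{G} ∪→ {G,T}; cost 1
[col 6] MQX: children MX:{G,T}, Q:{C} ∪→ {C,G,T}; cost 1
[col 6] EMQX: children E:{T}, MQX:{C,G,T} ∩→ {T}; cost 0
per-site changes: [1, 2, 2, 2, 2, 2, 2]; total = 13

1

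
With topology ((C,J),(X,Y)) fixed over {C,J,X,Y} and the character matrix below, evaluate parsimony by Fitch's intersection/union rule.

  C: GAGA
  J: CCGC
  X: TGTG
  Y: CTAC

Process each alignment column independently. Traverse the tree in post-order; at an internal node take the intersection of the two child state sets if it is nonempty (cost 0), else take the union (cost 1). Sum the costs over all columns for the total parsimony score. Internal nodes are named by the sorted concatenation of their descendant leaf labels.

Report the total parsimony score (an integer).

9

site 0, node CJ: C={G} ∪ J={C} → {C,G} (+1)
site 0, node XY: X={T} ∪ Y={C} → {C,T} (+1)
site 0, node CJXY: CJ={C,G} ∩ XY={C,T} → {C} (+0)
site 1, node CJ: C={A} ∪ J={C} → {A,C} (+1)
site 1, node XY: X={G} ∪ Y={T} → {G,T} (+1)
site 1, node CJXY: CJ={A,C} ∪ XY={G,T} → {A,C,G,T} (+1)
site 2, node CJ: C={G} ∩ J={G} → {G} (+0)
site 2, node XY: X={T} ∪ Y={A} → {A,T} (+1)
site 2, node CJXY: CJ={G} ∪ XY={A,T} → {A,G,T} (+1)
site 3, node CJ: C={A} ∪ J={C} → {A,C} (+1)
site 3, node XY: X={G} ∪ Y={C} → {C,G} (+1)
site 3, node CJXY: CJ={A,C} ∩ XY={C,G} → {C} (+0)
per-site changes: [2, 3, 2, 2]; total = 9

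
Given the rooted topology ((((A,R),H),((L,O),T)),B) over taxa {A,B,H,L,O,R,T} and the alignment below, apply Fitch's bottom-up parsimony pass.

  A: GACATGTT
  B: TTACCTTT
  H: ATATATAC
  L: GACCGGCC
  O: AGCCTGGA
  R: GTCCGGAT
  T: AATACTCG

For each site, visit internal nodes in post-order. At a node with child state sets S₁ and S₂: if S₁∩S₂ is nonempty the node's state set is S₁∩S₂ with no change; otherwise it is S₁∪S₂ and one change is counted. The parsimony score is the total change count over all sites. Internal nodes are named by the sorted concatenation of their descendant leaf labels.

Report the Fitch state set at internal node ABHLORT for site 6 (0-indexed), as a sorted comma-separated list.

site 0, node AR: A={G} ∩ R={G} → {G} (+0)
site 0, node AHR: AR={G} ∪ H={A} → {A,G} (+1)
site 0, node LO: L={G} ∪ O={A} → {A,G} (+1)
site 0, node LOT: LO={A,G} ∩ T={A} → {A} (+0)
site 0, node AHLORT: AHR={A,G} ∩ LOT={A} → {A} (+0)
site 0, node ABHLORT: AHLORT={A} ∪ B={T} → {A,T} (+1)
site 1, node AR: A={A} ∪ R={T} → {A,T} (+1)
site 1, node AHR: AR={A,T} ∩ H={T} → {T} (+0)
site 1, node LO: L={A} ∪ O={G} → {A,G} (+1)
site 1, node LOT: LO={A,G} ∩ T={A} → {A} (+0)
site 1, node AHLORT: AHR={T} ∪ LOT={A} → {A,T} (+1)
site 1, node ABHLORT: AHLORT={A,T} ∩ B={T} → {T} (+0)
site 2, node AR: A={C} ∩ R={C} → {C} (+0)
site 2, node AHR: AR={C} ∪ H={A} → {A,C} (+1)
site 2, node LO: L={C} ∩ O={C} → {C} (+0)
site 2, node LOT: LO={C} ∪ T={T} → {C,T} (+1)
site 2, node AHLORT: AHR={A,C} ∩ LOT={C,T} → {C} (+0)
site 2, node ABHLORT: AHLORT={C} ∪ B={A} → {A,C} (+1)
site 3, node AR: A={A} ∪ R={C} → {A,C} (+1)
site 3, node AHR: AR={A,C} ∪ H={T} → {A,C,T} (+1)
site 3, node LO: L={C} ∩ O={C} → {C} (+0)
site 3, node LOT: LO={C} ∪ T={A} → {A,C} (+1)
site 3, node AHLORT: AHR={A,C,T} ∩ LOT={A,C} → {A,C} (+0)
site 3, node ABHLORT: AHLORT={A,C} ∩ B={C} → {C} (+0)
site 4, node AR: A={T} ∪ R={G} → {G,T} (+1)
site 4, node AHR: AR={G,T} ∪ H={A} → {A,G,T} (+1)
site 4, node LO: L={G} ∪ O={T} → {G,T} (+1)
site 4, node LOT: LO={G,T} ∪ T={C} → {C,G,T} (+1)
site 4, node AHLORT: AHR={A,G,T} ∩ LOT={C,G,T} → {G,T} (+0)
site 4, node ABHLORT: AHLORT={G,T} ∪ B={C} → {C,G,T} (+1)
site 5, node AR: A={G} ∩ R={G} → {G} (+0)
site 5, node AHR: AR={G} ∪ H={T} → {G,T} (+1)
site 5, node LO: L={G} ∩ O={G} → {G} (+0)
site 5, node LOT: LO={G} ∪ T={T} → {G,T} (+1)
site 5, node AHLORT: AHR={G,T} ∩ LOT={G,T} → {G,T} (+0)
site 5, node ABHLORT: AHLORT={G,T} ∩ B={T} → {T} (+0)
site 6, node AR: A={T} ∪ R={A} → {A,T} (+1)
site 6, node AHR: AR={A,T} ∩ H={A} → {A} (+0)
site 6, node LO: L={C} ∪ O={G} → {C,G} (+1)
site 6, node LOT: LO={C,G} ∩ T={C} → {C} (+0)
site 6, node AHLORT: AHR={A} ∪ LOT={C} → {A,C} (+1)
site 6, node ABHLORT: AHLORT={A,C} ∪ B={T} → {A,C,T} (+1)
site 7, node AR: A={T} ∩ R={T} → {T} (+0)
site 7, node AHR: AR={T} ∪ H={C} → {C,T} (+1)
site 7, node LO: L={C} ∪ O={A} → {A,C} (+1)
site 7, node LOT: LO={A,C} ∪ T={G} → {A,C,G} (+1)
site 7, node AHLORT: AHR={C,T} ∩ LOT={A,C,G} → {C} (+0)
site 7, node ABHLORT: AHLORT={C} ∪ B={T} → {C,T} (+1)
per-site changes: [3, 3, 3, 3, 5, 2, 4, 4]; total = 27

A,C,T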